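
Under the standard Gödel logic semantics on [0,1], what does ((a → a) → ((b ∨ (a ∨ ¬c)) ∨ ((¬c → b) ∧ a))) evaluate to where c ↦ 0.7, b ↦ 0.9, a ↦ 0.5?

(a → a): 0.5 ≤ 0.5, so result = 1
¬c: Gödel ¬ of 0.7 = 0 (operand ≠ 0)
(a ∨ ¬c) = max(0.5, 0) = 0.5
(b ∨ (a ∨ ¬c)) = max(0.9, 0.5) = 0.9
¬c: Gödel ¬ of 0.7 = 0 (operand ≠ 0)
(¬c → b): 0 ≤ 0.9, so result = 1
((¬c → b) ∧ a) = min(1, 0.5) = 0.5
((b ∨ (a ∨ ¬c)) ∨ ((¬c → b) ∧ a)) = max(0.9, 0.5) = 0.9
((a → a) → ((b ∨ (a ∨ ¬c)) ∨ ((¬c → b) ∧ a))): 1 > 0.9, so result = 0.9

0.90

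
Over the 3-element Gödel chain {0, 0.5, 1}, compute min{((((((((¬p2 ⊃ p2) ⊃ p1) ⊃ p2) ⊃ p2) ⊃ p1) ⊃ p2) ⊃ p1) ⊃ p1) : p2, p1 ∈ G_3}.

The minimum is attained at p2 = 0, p1 = 0.5:
  ¬p2: Gödel ¬ of 0 = 1 (operand is 0)
  (¬p2 ⊃ p2): 1 > 0, so result = 0
  ((¬p2 ⊃ p2) ⊃ p1): 0 ≤ 0.5, so result = 1
  (((¬p2 ⊃ p2) ⊃ p1) ⊃ p2): 1 > 0, so result = 0
  ((((¬p2 ⊃ p2) ⊃ p1) ⊃ p2) ⊃ p2): 0 ≤ 0, so result = 1
  (((((¬p2 ⊃ p2) ⊃ p1) ⊃ p2) ⊃ p2) ⊃ p1): 1 > 0.5, so result = 0.5
  ((((((¬p2 ⊃ p2) ⊃ p1) ⊃ p2) ⊃ p2) ⊃ p1) ⊃ p2): 0.5 > 0, so result = 0
  (((((((¬p2 ⊃ p2) ⊃ p1) ⊃ p2) ⊃ p2) ⊃ p1) ⊃ p2) ⊃ p1): 0 ≤ 0.5, so result = 1
  ((((((((¬p2 ⊃ p2) ⊃ p1) ⊃ p2) ⊃ p2) ⊃ p1) ⊃ p2) ⊃ p1) ⊃ p1): 1 > 0.5, so result = 0.5
Checking all 9 assignments confirms none give a value below 0.50.

0.50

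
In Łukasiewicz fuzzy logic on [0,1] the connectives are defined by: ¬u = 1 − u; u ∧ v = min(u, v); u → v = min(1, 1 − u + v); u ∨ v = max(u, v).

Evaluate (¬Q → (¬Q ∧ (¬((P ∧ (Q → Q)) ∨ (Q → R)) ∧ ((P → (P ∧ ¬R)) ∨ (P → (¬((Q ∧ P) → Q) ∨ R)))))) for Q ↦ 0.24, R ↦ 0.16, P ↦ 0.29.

¬Q: Łukasiewicz ¬ gives 1 − 0.24 = 0.76
¬Q: Łukasiewicz ¬ gives 1 − 0.24 = 0.76
(Q → Q): min(1, 1 − 0.24 + 0.24) = 1
(P ∧ (Q → Q)) = min(0.29, 1) = 0.29
(Q → R): min(1, 1 − 0.24 + 0.16) = 0.92
((P ∧ (Q → Q)) ∨ (Q → R)) = max(0.29, 0.92) = 0.92
¬((P ∧ (Q → Q)) ∨ (Q → R)): Łukasiewicz ¬ gives 1 − 0.92 = 0.08
¬R: Łukasiewicz ¬ gives 1 − 0.16 = 0.84
(P ∧ ¬R) = min(0.29, 0.84) = 0.29
(P → (P ∧ ¬R)): min(1, 1 − 0.29 + 0.29) = 1
(Q ∧ P) = min(0.24, 0.29) = 0.24
((Q ∧ P) → Q): min(1, 1 − 0.24 + 0.24) = 1
¬((Q ∧ P) → Q): Łukasiewicz ¬ gives 1 − 1 = 0
(¬((Q ∧ P) → Q) ∨ R) = max(0, 0.16) = 0.16
(P → (¬((Q ∧ P) → Q) ∨ R)): min(1, 1 − 0.29 + 0.16) = 0.87
((P → (P ∧ ¬R)) ∨ (P → (¬((Q ∧ P) → Q) ∨ R))) = max(1, 0.87) = 1
(¬((P ∧ (Q → Q)) ∨ (Q → R)) ∧ ((P → (P ∧ ¬R)) ∨ (P → (¬((Q ∧ P) → Q) ∨ R)))) = min(0.08, 1) = 0.08
(¬Q ∧ (¬((P ∧ (Q → Q)) ∨ (Q → R)) ∧ ((P → (P ∧ ¬R)) ∨ (P → (¬((Q ∧ P) → Q) ∨ R))))) = min(0.76, 0.08) = 0.08
(¬Q → (¬Q ∧ (¬((P ∧ (Q → Q)) ∨ (Q → R)) ∧ ((P → (P ∧ ¬R)) ∨ (P → (¬((Q ∧ P) → Q) ∨ R)))))): min(1, 1 − 0.76 + 0.08) = 0.32

0.32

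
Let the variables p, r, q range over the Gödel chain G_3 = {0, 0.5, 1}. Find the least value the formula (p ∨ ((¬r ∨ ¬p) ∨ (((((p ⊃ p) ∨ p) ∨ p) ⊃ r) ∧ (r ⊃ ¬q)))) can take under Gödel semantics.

0.50

The minimum is attained at p = 0.5, r = 0.5, q = 0:
  ¬r: Gödel ¬ of 0.5 = 0 (operand ≠ 0)
  ¬p: Gödel ¬ of 0.5 = 0 (operand ≠ 0)
  (¬r ∨ ¬p) = max(0, 0) = 0
  (p ⊃ p): 0.5 ≤ 0.5, so result = 1
  ((p ⊃ p) ∨ p) = max(1, 0.5) = 1
  (((p ⊃ p) ∨ p) ∨ p) = max(1, 0.5) = 1
  ((((p ⊃ p) ∨ p) ∨ p) ⊃ r): 1 > 0.5, so result = 0.5
  ¬q: Gödel ¬ of 0 = 1 (operand is 0)
  (r ⊃ ¬q): 0.5 ≤ 1, so result = 1
  (((((p ⊃ p) ∨ p) ∨ p) ⊃ r) ∧ (r ⊃ ¬q)) = min(0.5, 1) = 0.5
  ((¬r ∨ ¬p) ∨ (((((p ⊃ p) ∨ p) ∨ p) ⊃ r) ∧ (r ⊃ ¬q))) = max(0, 0.5) = 0.5
  (p ∨ ((¬r ∨ ¬p) ∨ (((((p ⊃ p) ∨ p) ∨ p) ⊃ r) ∧ (r ⊃ ¬q)))) = max(0.5, 0.5) = 0.5
Checking all 27 assignments confirms none give a value below 0.50.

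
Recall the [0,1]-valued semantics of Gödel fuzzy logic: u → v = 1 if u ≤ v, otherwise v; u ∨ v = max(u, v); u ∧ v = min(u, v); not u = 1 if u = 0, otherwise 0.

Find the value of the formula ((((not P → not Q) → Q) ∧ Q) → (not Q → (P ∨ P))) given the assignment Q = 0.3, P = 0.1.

1.00

not P: Gödel ¬ of 0.1 = 0 (operand ≠ 0)
not Q: Gödel ¬ of 0.3 = 0 (operand ≠ 0)
(not P → not Q): 0 ≤ 0, so result = 1
((not P → not Q) → Q): 1 > 0.3, so result = 0.3
(((not P → not Q) → Q) ∧ Q) = min(0.3, 0.3) = 0.3
not Q: Gödel ¬ of 0.3 = 0 (operand ≠ 0)
(P ∨ P) = max(0.1, 0.1) = 0.1
(not Q → (P ∨ P)): 0 ≤ 0.1, so result = 1
((((not P → not Q) → Q) ∧ Q) → (not Q → (P ∨ P))): 0.3 ≤ 1, so result = 1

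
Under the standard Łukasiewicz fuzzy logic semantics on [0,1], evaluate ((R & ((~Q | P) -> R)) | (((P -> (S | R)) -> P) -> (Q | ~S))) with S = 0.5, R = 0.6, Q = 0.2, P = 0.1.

1.00

~Q: Łukasiewicz ¬ gives 1 − 0.2 = 0.8
(~Q | P) = max(0.8, 0.1) = 0.8
((~Q | P) -> R): min(1, 1 − 0.8 + 0.6) = 0.8
(R & ((~Q | P) -> R)) = min(0.6, 0.8) = 0.6
(S | R) = max(0.5, 0.6) = 0.6
(P -> (S | R)): min(1, 1 − 0.1 + 0.6) = 1
((P -> (S | R)) -> P): min(1, 1 − 1 + 0.1) = 0.1
~S: Łukasiewicz ¬ gives 1 − 0.5 = 0.5
(Q | ~S) = max(0.2, 0.5) = 0.5
(((P -> (S | R)) -> P) -> (Q | ~S)): min(1, 1 − 0.1 + 0.5) = 1
((R & ((~Q | P) -> R)) | (((P -> (S | R)) -> P) -> (Q | ~S))) = max(0.6, 1) = 1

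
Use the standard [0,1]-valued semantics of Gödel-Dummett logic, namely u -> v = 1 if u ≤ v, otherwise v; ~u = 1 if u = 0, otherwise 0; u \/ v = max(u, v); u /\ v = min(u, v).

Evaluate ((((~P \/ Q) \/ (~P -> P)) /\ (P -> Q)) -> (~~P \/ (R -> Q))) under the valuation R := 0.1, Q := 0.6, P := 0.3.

1.00

~P: Gödel ¬ of 0.3 = 0 (operand ≠ 0)
(~P \/ Q) = max(0, 0.6) = 0.6
~P: Gödel ¬ of 0.3 = 0 (operand ≠ 0)
(~P -> P): 0 ≤ 0.3, so result = 1
((~P \/ Q) \/ (~P -> P)) = max(0.6, 1) = 1
(P -> Q): 0.3 ≤ 0.6, so result = 1
(((~P \/ Q) \/ (~P -> P)) /\ (P -> Q)) = min(1, 1) = 1
~P: Gödel ¬ of 0.3 = 0 (operand ≠ 0)
~~P: Gödel ¬ of 0 = 1 (operand is 0)
(R -> Q): 0.1 ≤ 0.6, so result = 1
(~~P \/ (R -> Q)) = max(1, 1) = 1
((((~P \/ Q) \/ (~P -> P)) /\ (P -> Q)) -> (~~P \/ (R -> Q))): 1 ≤ 1, so result = 1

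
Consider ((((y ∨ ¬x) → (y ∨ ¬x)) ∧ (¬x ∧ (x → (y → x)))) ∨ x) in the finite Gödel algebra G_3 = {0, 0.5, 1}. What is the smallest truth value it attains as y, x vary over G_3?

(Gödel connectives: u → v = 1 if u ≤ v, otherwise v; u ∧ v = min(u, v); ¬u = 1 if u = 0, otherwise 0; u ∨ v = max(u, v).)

0.50

The minimum is attained at y = 0, x = 0.5:
  ¬x: Gödel ¬ of 0.5 = 0 (operand ≠ 0)
  (y ∨ ¬x) = max(0, 0) = 0
  ¬x: Gödel ¬ of 0.5 = 0 (operand ≠ 0)
  (y ∨ ¬x) = max(0, 0) = 0
  ((y ∨ ¬x) → (y ∨ ¬x)): 0 ≤ 0, so result = 1
  ¬x: Gödel ¬ of 0.5 = 0 (operand ≠ 0)
  (y → x): 0 ≤ 0.5, so result = 1
  (x → (y → x)): 0.5 ≤ 1, so result = 1
  (¬x ∧ (x → (y → x))) = min(0, 1) = 0
  (((y ∨ ¬x) → (y ∨ ¬x)) ∧ (¬x ∧ (x → (y → x)))) = min(1, 0) = 0
  ((((y ∨ ¬x) → (y ∨ ¬x)) ∧ (¬x ∧ (x → (y → x)))) ∨ x) = max(0, 0.5) = 0.5
Checking all 9 assignments confirms none give a value below 0.50.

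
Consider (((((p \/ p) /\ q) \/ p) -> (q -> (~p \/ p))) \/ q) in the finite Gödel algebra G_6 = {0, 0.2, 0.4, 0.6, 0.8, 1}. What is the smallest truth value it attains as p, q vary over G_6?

Every assignment gives 1. For instance at p = 0, q = 0:
  (p \/ p) = max(0, 0) = 0
  ((p \/ p) /\ q) = min(0, 0) = 0
  (((p \/ p) /\ q) \/ p) = max(0, 0) = 0
  ~p: Gödel ¬ of 0 = 1 (operand is 0)
  (~p \/ p) = max(1, 0) = 1
  (q -> (~p \/ p)): 0 ≤ 1, so result = 1
  ((((p \/ p) /\ q) \/ p) -> (q -> (~p \/ p))): 0 ≤ 1, so result = 1
  (((((p \/ p) /\ q) \/ p) -> (q -> (~p \/ p))) \/ q) = max(1, 0) = 1
All 36 assignments give value 1 — the formula is a G_6-tautology.

1.00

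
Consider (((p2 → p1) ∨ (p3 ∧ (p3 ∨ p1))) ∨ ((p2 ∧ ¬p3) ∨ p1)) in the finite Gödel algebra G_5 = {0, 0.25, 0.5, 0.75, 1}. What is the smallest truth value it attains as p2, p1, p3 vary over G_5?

The minimum is attained at p2 = 0.25, p1 = 0, p3 = 0:
  (p2 → p1): 0.25 > 0, so result = 0
  (p3 ∨ p1) = max(0, 0) = 0
  (p3 ∧ (p3 ∨ p1)) = min(0, 0) = 0
  ((p2 → p1) ∨ (p3 ∧ (p3 ∨ p1))) = max(0, 0) = 0
  ¬p3: Gödel ¬ of 0 = 1 (operand is 0)
  (p2 ∧ ¬p3) = min(0.25, 1) = 0.25
  ((p2 ∧ ¬p3) ∨ p1) = max(0.25, 0) = 0.25
  (((p2 → p1) ∨ (p3 ∧ (p3 ∨ p1))) ∨ ((p2 ∧ ¬p3) ∨ p1)) = max(0, 0.25) = 0.25
Checking all 125 assignments confirms none give a value below 0.25.

0.25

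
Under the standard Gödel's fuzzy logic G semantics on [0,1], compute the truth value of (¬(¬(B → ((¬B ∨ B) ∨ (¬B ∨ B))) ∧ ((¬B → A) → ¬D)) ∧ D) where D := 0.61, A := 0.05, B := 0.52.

0.61

¬B: Gödel ¬ of 0.52 = 0 (operand ≠ 0)
(¬B ∨ B) = max(0, 0.52) = 0.52
¬B: Gödel ¬ of 0.52 = 0 (operand ≠ 0)
(¬B ∨ B) = max(0, 0.52) = 0.52
((¬B ∨ B) ∨ (¬B ∨ B)) = max(0.52, 0.52) = 0.52
(B → ((¬B ∨ B) ∨ (¬B ∨ B))): 0.52 ≤ 0.52, so result = 1
¬(B → ((¬B ∨ B) ∨ (¬B ∨ B))): Gödel ¬ of 1 = 0 (operand ≠ 0)
¬B: Gödel ¬ of 0.52 = 0 (operand ≠ 0)
(¬B → A): 0 ≤ 0.05, so result = 1
¬D: Gödel ¬ of 0.61 = 0 (operand ≠ 0)
((¬B → A) → ¬D): 1 > 0, so result = 0
(¬(B → ((¬B ∨ B) ∨ (¬B ∨ B))) ∧ ((¬B → A) → ¬D)) = min(0, 0) = 0
¬(¬(B → ((¬B ∨ B) ∨ (¬B ∨ B))) ∧ ((¬B → A) → ¬D)): Gödel ¬ of 0 = 1 (operand is 0)
(¬(¬(B → ((¬B ∨ B) ∨ (¬B ∨ B))) ∧ ((¬B → A) → ¬D)) ∧ D) = min(1, 0.61) = 0.61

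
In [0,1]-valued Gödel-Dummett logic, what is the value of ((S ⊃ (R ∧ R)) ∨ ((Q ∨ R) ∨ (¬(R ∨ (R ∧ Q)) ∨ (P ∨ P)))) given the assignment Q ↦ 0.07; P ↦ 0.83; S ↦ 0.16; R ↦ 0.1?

0.83

(R ∧ R) = min(0.1, 0.1) = 0.1
(S ⊃ (R ∧ R)): 0.16 > 0.1, so result = 0.1
(Q ∨ R) = max(0.07, 0.1) = 0.1
(R ∧ Q) = min(0.1, 0.07) = 0.07
(R ∨ (R ∧ Q)) = max(0.1, 0.07) = 0.1
¬(R ∨ (R ∧ Q)): Gödel ¬ of 0.1 = 0 (operand ≠ 0)
(P ∨ P) = max(0.83, 0.83) = 0.83
(¬(R ∨ (R ∧ Q)) ∨ (P ∨ P)) = max(0, 0.83) = 0.83
((Q ∨ R) ∨ (¬(R ∨ (R ∧ Q)) ∨ (P ∨ P))) = max(0.1, 0.83) = 0.83
((S ⊃ (R ∧ R)) ∨ ((Q ∨ R) ∨ (¬(R ∨ (R ∧ Q)) ∨ (P ∨ P)))) = max(0.1, 0.83) = 0.83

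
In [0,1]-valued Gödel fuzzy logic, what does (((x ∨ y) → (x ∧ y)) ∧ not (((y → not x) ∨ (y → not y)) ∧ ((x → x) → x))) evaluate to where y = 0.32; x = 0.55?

0.32

(x ∨ y) = max(0.55, 0.32) = 0.55
(x ∧ y) = min(0.55, 0.32) = 0.32
((x ∨ y) → (x ∧ y)): 0.55 > 0.32, so result = 0.32
not x: Gödel ¬ of 0.55 = 0 (operand ≠ 0)
(y → not x): 0.32 > 0, so result = 0
not y: Gödel ¬ of 0.32 = 0 (operand ≠ 0)
(y → not y): 0.32 > 0, so result = 0
((y → not x) ∨ (y → not y)) = max(0, 0) = 0
(x → x): 0.55 ≤ 0.55, so result = 1
((x → x) → x): 1 > 0.55, so result = 0.55
(((y → not x) ∨ (y → not y)) ∧ ((x → x) → x)) = min(0, 0.55) = 0
not (((y → not x) ∨ (y → not y)) ∧ ((x → x) → x)): Gödel ¬ of 0 = 1 (operand is 0)
(((x ∨ y) → (x ∧ y)) ∧ not (((y → not x) ∨ (y → not y)) ∧ ((x → x) → x))) = min(0.32, 1) = 0.32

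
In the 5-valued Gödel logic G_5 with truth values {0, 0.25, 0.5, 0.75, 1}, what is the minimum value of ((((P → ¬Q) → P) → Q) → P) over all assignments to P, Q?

0.00

The minimum is attained at P = 0, Q = 0:
  ¬Q: Gödel ¬ of 0 = 1 (operand is 0)
  (P → ¬Q): 0 ≤ 1, so result = 1
  ((P → ¬Q) → P): 1 > 0, so result = 0
  (((P → ¬Q) → P) → Q): 0 ≤ 0, so result = 1
  ((((P → ¬Q) → P) → Q) → P): 1 > 0, so result = 0
Checking all 25 assignments confirms none give a value below 0.00.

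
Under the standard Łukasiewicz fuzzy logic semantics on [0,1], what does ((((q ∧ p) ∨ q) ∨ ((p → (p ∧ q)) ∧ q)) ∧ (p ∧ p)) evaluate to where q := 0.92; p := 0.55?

0.55

(q ∧ p) = min(0.92, 0.55) = 0.55
((q ∧ p) ∨ q) = max(0.55, 0.92) = 0.92
(p ∧ q) = min(0.55, 0.92) = 0.55
(p → (p ∧ q)): min(1, 1 − 0.55 + 0.55) = 1
((p → (p ∧ q)) ∧ q) = min(1, 0.92) = 0.92
(((q ∧ p) ∨ q) ∨ ((p → (p ∧ q)) ∧ q)) = max(0.92, 0.92) = 0.92
(p ∧ p) = min(0.55, 0.55) = 0.55
((((q ∧ p) ∨ q) ∨ ((p → (p ∧ q)) ∧ q)) ∧ (p ∧ p)) = min(0.92, 0.55) = 0.55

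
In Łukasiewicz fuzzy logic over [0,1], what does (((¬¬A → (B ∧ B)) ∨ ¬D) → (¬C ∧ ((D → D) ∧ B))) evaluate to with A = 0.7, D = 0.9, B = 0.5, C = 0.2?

¬A: Łukasiewicz ¬ gives 1 − 0.7 = 0.3
¬¬A: Łukasiewicz ¬ gives 1 − 0.3 = 0.7
(B ∧ B) = min(0.5, 0.5) = 0.5
(¬¬A → (B ∧ B)): min(1, 1 − 0.7 + 0.5) = 0.8
¬D: Łukasiewicz ¬ gives 1 − 0.9 = 0.1
((¬¬A → (B ∧ B)) ∨ ¬D) = max(0.8, 0.1) = 0.8
¬C: Łukasiewicz ¬ gives 1 − 0.2 = 0.8
(D → D): min(1, 1 − 0.9 + 0.9) = 1
((D → D) ∧ B) = min(1, 0.5) = 0.5
(¬C ∧ ((D → D) ∧ B)) = min(0.8, 0.5) = 0.5
(((¬¬A → (B ∧ B)) ∨ ¬D) → (¬C ∧ ((D → D) ∧ B))): min(1, 1 − 0.8 + 0.5) = 0.7

0.70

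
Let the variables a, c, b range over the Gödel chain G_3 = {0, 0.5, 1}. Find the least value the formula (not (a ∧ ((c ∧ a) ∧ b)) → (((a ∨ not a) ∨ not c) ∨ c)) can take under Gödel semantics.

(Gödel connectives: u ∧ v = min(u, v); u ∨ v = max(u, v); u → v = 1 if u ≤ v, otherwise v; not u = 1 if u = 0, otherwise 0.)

The minimum is attained at a = 0.5, c = 0.5, b = 0:
  (c ∧ a) = min(0.5, 0.5) = 0.5
  ((c ∧ a) ∧ b) = min(0.5, 0) = 0
  (a ∧ ((c ∧ a) ∧ b)) = min(0.5, 0) = 0
  not (a ∧ ((c ∧ a) ∧ b)): Gödel ¬ of 0 = 1 (operand is 0)
  not a: Gödel ¬ of 0.5 = 0 (operand ≠ 0)
  (a ∨ not a) = max(0.5, 0) = 0.5
  not c: Gödel ¬ of 0.5 = 0 (operand ≠ 0)
  ((a ∨ not a) ∨ not c) = max(0.5, 0) = 0.5
  (((a ∨ not a) ∨ not c) ∨ c) = max(0.5, 0.5) = 0.5
  (not (a ∧ ((c ∧ a) ∧ b)) → (((a ∨ not a) ∨ not c) ∨ c)): 1 > 0.5, so result = 0.5
Checking all 27 assignments confirms none give a value below 0.50.

0.50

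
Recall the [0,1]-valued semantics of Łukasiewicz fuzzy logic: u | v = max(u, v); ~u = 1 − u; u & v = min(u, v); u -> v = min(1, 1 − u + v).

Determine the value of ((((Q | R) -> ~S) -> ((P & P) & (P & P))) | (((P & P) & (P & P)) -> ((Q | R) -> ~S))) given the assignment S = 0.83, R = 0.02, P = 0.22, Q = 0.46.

1.00

(Q | R) = max(0.46, 0.02) = 0.46
~S: Łukasiewicz ¬ gives 1 − 0.83 = 0.17
((Q | R) -> ~S): min(1, 1 − 0.46 + 0.17) = 0.71
(P & P) = min(0.22, 0.22) = 0.22
(P & P) = min(0.22, 0.22) = 0.22
((P & P) & (P & P)) = min(0.22, 0.22) = 0.22
(((Q | R) -> ~S) -> ((P & P) & (P & P))): min(1, 1 − 0.71 + 0.22) = 0.51
(P & P) = min(0.22, 0.22) = 0.22
(P & P) = min(0.22, 0.22) = 0.22
((P & P) & (P & P)) = min(0.22, 0.22) = 0.22
(Q | R) = max(0.46, 0.02) = 0.46
~S: Łukasiewicz ¬ gives 1 − 0.83 = 0.17
((Q | R) -> ~S): min(1, 1 − 0.46 + 0.17) = 0.71
(((P & P) & (P & P)) -> ((Q | R) -> ~S)): min(1, 1 − 0.22 + 0.71) = 1
((((Q | R) -> ~S) -> ((P & P) & (P & P))) | (((P & P) & (P & P)) -> ((Q | R) -> ~S))) = max(0.51, 1) = 1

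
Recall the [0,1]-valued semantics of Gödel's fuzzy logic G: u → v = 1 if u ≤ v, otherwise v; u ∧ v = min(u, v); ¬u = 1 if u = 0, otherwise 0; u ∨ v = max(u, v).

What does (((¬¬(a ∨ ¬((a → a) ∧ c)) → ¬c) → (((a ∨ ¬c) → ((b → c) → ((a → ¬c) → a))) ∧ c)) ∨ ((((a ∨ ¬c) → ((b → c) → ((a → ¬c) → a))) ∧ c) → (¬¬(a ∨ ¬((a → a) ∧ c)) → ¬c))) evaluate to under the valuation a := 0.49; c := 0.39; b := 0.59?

(a → a): 0.49 ≤ 0.49, so result = 1
((a → a) ∧ c) = min(1, 0.39) = 0.39
¬((a → a) ∧ c): Gödel ¬ of 0.39 = 0 (operand ≠ 0)
(a ∨ ¬((a → a) ∧ c)) = max(0.49, 0) = 0.49
¬(a ∨ ¬((a → a) ∧ c)): Gödel ¬ of 0.49 = 0 (operand ≠ 0)
¬¬(a ∨ ¬((a → a) ∧ c)): Gödel ¬ of 0 = 1 (operand is 0)
¬c: Gödel ¬ of 0.39 = 0 (operand ≠ 0)
(¬¬(a ∨ ¬((a → a) ∧ c)) → ¬c): 1 > 0, so result = 0
¬c: Gödel ¬ of 0.39 = 0 (operand ≠ 0)
(a ∨ ¬c) = max(0.49, 0) = 0.49
(b → c): 0.59 > 0.39, so result = 0.39
¬c: Gödel ¬ of 0.39 = 0 (operand ≠ 0)
(a → ¬c): 0.49 > 0, so result = 0
((a → ¬c) → a): 0 ≤ 0.49, so result = 1
((b → c) → ((a → ¬c) → a)): 0.39 ≤ 1, so result = 1
((a ∨ ¬c) → ((b → c) → ((a → ¬c) → a))): 0.49 ≤ 1, so result = 1
(((a ∨ ¬c) → ((b → c) → ((a → ¬c) → a))) ∧ c) = min(1, 0.39) = 0.39
((¬¬(a ∨ ¬((a → a) ∧ c)) → ¬c) → (((a ∨ ¬c) → ((b → c) → ((a → ¬c) → a))) ∧ c)): 0 ≤ 0.39, so result = 1
¬c: Gödel ¬ of 0.39 = 0 (operand ≠ 0)
(a ∨ ¬c) = max(0.49, 0) = 0.49
(b → c): 0.59 > 0.39, so result = 0.39
¬c: Gödel ¬ of 0.39 = 0 (operand ≠ 0)
(a → ¬c): 0.49 > 0, so result = 0
((a → ¬c) → a): 0 ≤ 0.49, so result = 1
((b → c) → ((a → ¬c) → a)): 0.39 ≤ 1, so result = 1
((a ∨ ¬c) → ((b → c) → ((a → ¬c) → a))): 0.49 ≤ 1, so result = 1
(((a ∨ ¬c) → ((b → c) → ((a → ¬c) → a))) ∧ c) = min(1, 0.39) = 0.39
(a → a): 0.49 ≤ 0.49, so result = 1
((a → a) ∧ c) = min(1, 0.39) = 0.39
¬((a → a) ∧ c): Gödel ¬ of 0.39 = 0 (operand ≠ 0)
(a ∨ ¬((a → a) ∧ c)) = max(0.49, 0) = 0.49
¬(a ∨ ¬((a → a) ∧ c)): Gödel ¬ of 0.49 = 0 (operand ≠ 0)
¬¬(a ∨ ¬((a → a) ∧ c)): Gödel ¬ of 0 = 1 (operand is 0)
¬c: Gödel ¬ of 0.39 = 0 (operand ≠ 0)
(¬¬(a ∨ ¬((a → a) ∧ c)) → ¬c): 1 > 0, so result = 0
((((a ∨ ¬c) → ((b → c) → ((a → ¬c) → a))) ∧ c) → (¬¬(a ∨ ¬((a → a) ∧ c)) → ¬c)): 0.39 > 0, so result = 0
(((¬¬(a ∨ ¬((a → a) ∧ c)) → ¬c) → (((a ∨ ¬c) → ((b → c) → ((a → ¬c) → a))) ∧ c)) ∨ ((((a ∨ ¬c) → ((b → c) → ((a → ¬c) → a))) ∧ c) → (¬¬(a ∨ ¬((a → a) ∧ c)) → ¬c))) = max(1, 0) = 1

1.00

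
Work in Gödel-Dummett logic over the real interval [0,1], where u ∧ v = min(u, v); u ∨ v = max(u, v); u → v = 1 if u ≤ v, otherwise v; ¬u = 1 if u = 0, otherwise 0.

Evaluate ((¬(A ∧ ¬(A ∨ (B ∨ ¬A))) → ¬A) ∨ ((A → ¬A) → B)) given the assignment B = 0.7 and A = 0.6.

¬A: Gödel ¬ of 0.6 = 0 (operand ≠ 0)
(B ∨ ¬A) = max(0.7, 0) = 0.7
(A ∨ (B ∨ ¬A)) = max(0.6, 0.7) = 0.7
¬(A ∨ (B ∨ ¬A)): Gödel ¬ of 0.7 = 0 (operand ≠ 0)
(A ∧ ¬(A ∨ (B ∨ ¬A))) = min(0.6, 0) = 0
¬(A ∧ ¬(A ∨ (B ∨ ¬A))): Gödel ¬ of 0 = 1 (operand is 0)
¬A: Gödel ¬ of 0.6 = 0 (operand ≠ 0)
(¬(A ∧ ¬(A ∨ (B ∨ ¬A))) → ¬A): 1 > 0, so result = 0
¬A: Gödel ¬ of 0.6 = 0 (operand ≠ 0)
(A → ¬A): 0.6 > 0, so result = 0
((A → ¬A) → B): 0 ≤ 0.7, so result = 1
((¬(A ∧ ¬(A ∨ (B ∨ ¬A))) → ¬A) ∨ ((A → ¬A) → B)) = max(0, 1) = 1

1.00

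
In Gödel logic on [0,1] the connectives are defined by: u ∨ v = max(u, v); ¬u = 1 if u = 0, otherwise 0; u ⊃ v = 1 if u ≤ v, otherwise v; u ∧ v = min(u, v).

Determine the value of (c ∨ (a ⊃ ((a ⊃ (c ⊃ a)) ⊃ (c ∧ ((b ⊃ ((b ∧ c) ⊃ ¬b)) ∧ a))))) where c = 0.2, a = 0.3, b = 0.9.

0.20

(c ⊃ a): 0.2 ≤ 0.3, so result = 1
(a ⊃ (c ⊃ a)): 0.3 ≤ 1, so result = 1
(b ∧ c) = min(0.9, 0.2) = 0.2
¬b: Gödel ¬ of 0.9 = 0 (operand ≠ 0)
((b ∧ c) ⊃ ¬b): 0.2 > 0, so result = 0
(b ⊃ ((b ∧ c) ⊃ ¬b)): 0.9 > 0, so result = 0
((b ⊃ ((b ∧ c) ⊃ ¬b)) ∧ a) = min(0, 0.3) = 0
(c ∧ ((b ⊃ ((b ∧ c) ⊃ ¬b)) ∧ a)) = min(0.2, 0) = 0
((a ⊃ (c ⊃ a)) ⊃ (c ∧ ((b ⊃ ((b ∧ c) ⊃ ¬b)) ∧ a))): 1 > 0, so result = 0
(a ⊃ ((a ⊃ (c ⊃ a)) ⊃ (c ∧ ((b ⊃ ((b ∧ c) ⊃ ¬b)) ∧ a)))): 0.3 > 0, so result = 0
(c ∨ (a ⊃ ((a ⊃ (c ⊃ a)) ⊃ (c ∧ ((b ⊃ ((b ∧ c) ⊃ ¬b)) ∧ a))))) = max(0.2, 0) = 0.2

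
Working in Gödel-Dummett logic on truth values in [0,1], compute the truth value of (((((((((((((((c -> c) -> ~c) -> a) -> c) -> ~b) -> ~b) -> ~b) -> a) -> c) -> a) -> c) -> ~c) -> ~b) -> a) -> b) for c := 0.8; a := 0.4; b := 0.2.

(c -> c): 0.8 ≤ 0.8, so result = 1
~c: Gödel ¬ of 0.8 = 0 (operand ≠ 0)
((c -> c) -> ~c): 1 > 0, so result = 0
(((c -> c) -> ~c) -> a): 0 ≤ 0.4, so result = 1
((((c -> c) -> ~c) -> a) -> c): 1 > 0.8, so result = 0.8
~b: Gödel ¬ of 0.2 = 0 (operand ≠ 0)
(((((c -> c) -> ~c) -> a) -> c) -> ~b): 0.8 > 0, so result = 0
~b: Gödel ¬ of 0.2 = 0 (operand ≠ 0)
((((((c -> c) -> ~c) -> a) -> c) -> ~b) -> ~b): 0 ≤ 0, so result = 1
~b: Gödel ¬ of 0.2 = 0 (operand ≠ 0)
(((((((c -> c) -> ~c) -> a) -> c) -> ~b) -> ~b) -> ~b): 1 > 0, so result = 0
((((((((c -> c) -> ~c) -> a) -> c) -> ~b) -> ~b) -> ~b) -> a): 0 ≤ 0.4, so result = 1
(((((((((c -> c) -> ~c) -> a) -> c) -> ~b) -> ~b) -> ~b) -> a) -> c): 1 > 0.8, so result = 0.8
((((((((((c -> c) -> ~c) -> a) -> c) -> ~b) -> ~b) -> ~b) -> a) -> c) -> a): 0.8 > 0.4, so result = 0.4
(((((((((((c -> c) -> ~c) -> a) -> c) -> ~b) -> ~b) -> ~b) -> a) -> c) -> a) -> c): 0.4 ≤ 0.8, so result = 1
~c: Gödel ¬ of 0.8 = 0 (operand ≠ 0)
((((((((((((c -> c) -> ~c) -> a) -> c) -> ~b) -> ~b) -> ~b) -> a) -> c) -> a) -> c) -> ~c): 1 > 0, so result = 0
~b: Gödel ¬ of 0.2 = 0 (operand ≠ 0)
(((((((((((((c -> c) -> ~c) -> a) -> c) -> ~b) -> ~b) -> ~b) -> a) -> c) -> a) -> c) -> ~c) -> ~b): 0 ≤ 0, so result = 1
((((((((((((((c -> c) -> ~c) -> a) -> c) -> ~b) -> ~b) -> ~b) -> a) -> c) -> a) -> c) -> ~c) -> ~b) -> a): 1 > 0.4, so result = 0.4
(((((((((((((((c -> c) -> ~c) -> a) -> c) -> ~b) -> ~b) -> ~b) -> a) -> c) -> a) -> c) -> ~c) -> ~b) -> a) -> b): 0.4 > 0.2, so result = 0.2

0.20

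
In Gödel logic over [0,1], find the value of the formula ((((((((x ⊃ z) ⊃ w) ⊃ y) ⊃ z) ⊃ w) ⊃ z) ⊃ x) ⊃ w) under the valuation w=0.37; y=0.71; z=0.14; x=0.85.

(x ⊃ z): 0.85 > 0.14, so result = 0.14
((x ⊃ z) ⊃ w): 0.14 ≤ 0.37, so result = 1
(((x ⊃ z) ⊃ w) ⊃ y): 1 > 0.71, so result = 0.71
((((x ⊃ z) ⊃ w) ⊃ y) ⊃ z): 0.71 > 0.14, so result = 0.14
(((((x ⊃ z) ⊃ w) ⊃ y) ⊃ z) ⊃ w): 0.14 ≤ 0.37, so result = 1
((((((x ⊃ z) ⊃ w) ⊃ y) ⊃ z) ⊃ w) ⊃ z): 1 > 0.14, so result = 0.14
(((((((x ⊃ z) ⊃ w) ⊃ y) ⊃ z) ⊃ w) ⊃ z) ⊃ x): 0.14 ≤ 0.85, so result = 1
((((((((x ⊃ z) ⊃ w) ⊃ y) ⊃ z) ⊃ w) ⊃ z) ⊃ x) ⊃ w): 1 > 0.37, so result = 0.37

0.37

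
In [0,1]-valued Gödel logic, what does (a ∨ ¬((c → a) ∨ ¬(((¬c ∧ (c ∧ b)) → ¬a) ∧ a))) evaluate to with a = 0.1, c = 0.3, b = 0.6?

(c → a): 0.3 > 0.1, so result = 0.1
¬c: Gödel ¬ of 0.3 = 0 (operand ≠ 0)
(c ∧ b) = min(0.3, 0.6) = 0.3
(¬c ∧ (c ∧ b)) = min(0, 0.3) = 0
¬a: Gödel ¬ of 0.1 = 0 (operand ≠ 0)
((¬c ∧ (c ∧ b)) → ¬a): 0 ≤ 0, so result = 1
(((¬c ∧ (c ∧ b)) → ¬a) ∧ a) = min(1, 0.1) = 0.1
¬(((¬c ∧ (c ∧ b)) → ¬a) ∧ a): Gödel ¬ of 0.1 = 0 (operand ≠ 0)
((c → a) ∨ ¬(((¬c ∧ (c ∧ b)) → ¬a) ∧ a)) = max(0.1, 0) = 0.1
¬((c → a) ∨ ¬(((¬c ∧ (c ∧ b)) → ¬a) ∧ a)): Gödel ¬ of 0.1 = 0 (operand ≠ 0)
(a ∨ ¬((c → a) ∨ ¬(((¬c ∧ (c ∧ b)) → ¬a) ∧ a))) = max(0.1, 0) = 0.1

0.10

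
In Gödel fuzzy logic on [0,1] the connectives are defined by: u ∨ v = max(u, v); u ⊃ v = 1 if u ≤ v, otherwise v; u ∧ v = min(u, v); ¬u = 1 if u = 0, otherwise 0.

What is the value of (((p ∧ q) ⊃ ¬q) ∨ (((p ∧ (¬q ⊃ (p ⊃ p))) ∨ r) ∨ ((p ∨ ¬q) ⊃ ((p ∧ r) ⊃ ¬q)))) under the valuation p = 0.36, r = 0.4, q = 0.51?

(p ∧ q) = min(0.36, 0.51) = 0.36
¬q: Gödel ¬ of 0.51 = 0 (operand ≠ 0)
((p ∧ q) ⊃ ¬q): 0.36 > 0, so result = 0
¬q: Gödel ¬ of 0.51 = 0 (operand ≠ 0)
(p ⊃ p): 0.36 ≤ 0.36, so result = 1
(¬q ⊃ (p ⊃ p)): 0 ≤ 1, so result = 1
(p ∧ (¬q ⊃ (p ⊃ p))) = min(0.36, 1) = 0.36
((p ∧ (¬q ⊃ (p ⊃ p))) ∨ r) = max(0.36, 0.4) = 0.4
¬q: Gödel ¬ of 0.51 = 0 (operand ≠ 0)
(p ∨ ¬q) = max(0.36, 0) = 0.36
(p ∧ r) = min(0.36, 0.4) = 0.36
¬q: Gödel ¬ of 0.51 = 0 (operand ≠ 0)
((p ∧ r) ⊃ ¬q): 0.36 > 0, so result = 0
((p ∨ ¬q) ⊃ ((p ∧ r) ⊃ ¬q)): 0.36 > 0, so result = 0
(((p ∧ (¬q ⊃ (p ⊃ p))) ∨ r) ∨ ((p ∨ ¬q) ⊃ ((p ∧ r) ⊃ ¬q))) = max(0.4, 0) = 0.4
(((p ∧ q) ⊃ ¬q) ∨ (((p ∧ (¬q ⊃ (p ⊃ p))) ∨ r) ∨ ((p ∨ ¬q) ⊃ ((p ∧ r) ⊃ ¬q)))) = max(0, 0.4) = 0.4

0.40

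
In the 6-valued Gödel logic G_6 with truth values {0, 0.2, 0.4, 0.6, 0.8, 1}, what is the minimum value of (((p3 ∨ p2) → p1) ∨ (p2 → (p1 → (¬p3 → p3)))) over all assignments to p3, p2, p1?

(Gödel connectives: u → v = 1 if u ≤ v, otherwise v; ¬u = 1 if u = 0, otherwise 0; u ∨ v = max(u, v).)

0.20

The minimum is attained at p3 = 0, p2 = 0.4, p1 = 0.2:
  (p3 ∨ p2) = max(0, 0.4) = 0.4
  ((p3 ∨ p2) → p1): 0.4 > 0.2, so result = 0.2
  ¬p3: Gödel ¬ of 0 = 1 (operand is 0)
  (¬p3 → p3): 1 > 0, so result = 0
  (p1 → (¬p3 → p3)): 0.2 > 0, so result = 0
  (p2 → (p1 → (¬p3 → p3))): 0.4 > 0, so result = 0
  (((p3 ∨ p2) → p1) ∨ (p2 → (p1 → (¬p3 → p3)))) = max(0.2, 0) = 0.2
Checking all 216 assignments confirms none give a value below 0.20.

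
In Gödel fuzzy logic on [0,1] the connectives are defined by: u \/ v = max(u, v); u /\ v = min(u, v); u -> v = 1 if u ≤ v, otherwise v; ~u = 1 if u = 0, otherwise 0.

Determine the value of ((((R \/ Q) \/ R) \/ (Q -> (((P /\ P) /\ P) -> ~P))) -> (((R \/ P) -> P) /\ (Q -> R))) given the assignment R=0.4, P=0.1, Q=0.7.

(R \/ Q) = max(0.4, 0.7) = 0.7
((R \/ Q) \/ R) = max(0.7, 0.4) = 0.7
(P /\ P) = min(0.1, 0.1) = 0.1
((P /\ P) /\ P) = min(0.1, 0.1) = 0.1
~P: Gödel ¬ of 0.1 = 0 (operand ≠ 0)
(((P /\ P) /\ P) -> ~P): 0.1 > 0, so result = 0
(Q -> (((P /\ P) /\ P) -> ~P)): 0.7 > 0, so result = 0
(((R \/ Q) \/ R) \/ (Q -> (((P /\ P) /\ P) -> ~P))) = max(0.7, 0) = 0.7
(R \/ P) = max(0.4, 0.1) = 0.4
((R \/ P) -> P): 0.4 > 0.1, so result = 0.1
(Q -> R): 0.7 > 0.4, so result = 0.4
(((R \/ P) -> P) /\ (Q -> R)) = min(0.1, 0.4) = 0.1
((((R \/ Q) \/ R) \/ (Q -> (((P /\ P) /\ P) -> ~P))) -> (((R \/ P) -> P) /\ (Q -> R))): 0.7 > 0.1, so result = 0.1

0.10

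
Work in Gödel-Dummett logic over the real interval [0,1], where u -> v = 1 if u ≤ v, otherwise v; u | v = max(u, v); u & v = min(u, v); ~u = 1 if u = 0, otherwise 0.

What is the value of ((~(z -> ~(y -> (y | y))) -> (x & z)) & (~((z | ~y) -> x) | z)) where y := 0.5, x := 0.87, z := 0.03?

0.03

(y | y) = max(0.5, 0.5) = 0.5
(y -> (y | y)): 0.5 ≤ 0.5, so result = 1
~(y -> (y | y)): Gödel ¬ of 1 = 0 (operand ≠ 0)
(z -> ~(y -> (y | y))): 0.03 > 0, so result = 0
~(z -> ~(y -> (y | y))): Gödel ¬ of 0 = 1 (operand is 0)
(x & z) = min(0.87, 0.03) = 0.03
(~(z -> ~(y -> (y | y))) -> (x & z)): 1 > 0.03, so result = 0.03
~y: Gödel ¬ of 0.5 = 0 (operand ≠ 0)
(z | ~y) = max(0.03, 0) = 0.03
((z | ~y) -> x): 0.03 ≤ 0.87, so result = 1
~((z | ~y) -> x): Gödel ¬ of 1 = 0 (operand ≠ 0)
(~((z | ~y) -> x) | z) = max(0, 0.03) = 0.03
((~(z -> ~(y -> (y | y))) -> (x & z)) & (~((z | ~y) -> x) | z)) = min(0.03, 0.03) = 0.03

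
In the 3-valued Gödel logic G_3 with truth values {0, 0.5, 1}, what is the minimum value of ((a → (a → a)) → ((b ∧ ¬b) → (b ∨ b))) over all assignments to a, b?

Every assignment gives 1. For instance at a = 0, b = 0:
  (a → a): 0 ≤ 0, so result = 1
  (a → (a → a)): 0 ≤ 1, so result = 1
  ¬b: Gödel ¬ of 0 = 1 (operand is 0)
  (b ∧ ¬b) = min(0, 1) = 0
  (b ∨ b) = max(0, 0) = 0
  ((b ∧ ¬b) → (b ∨ b)): 0 ≤ 0, so result = 1
  ((a → (a → a)) → ((b ∧ ¬b) → (b ∨ b))): 1 ≤ 1, so result = 1
All 9 assignments give value 1 — the formula is a G_3-tautology.

1.00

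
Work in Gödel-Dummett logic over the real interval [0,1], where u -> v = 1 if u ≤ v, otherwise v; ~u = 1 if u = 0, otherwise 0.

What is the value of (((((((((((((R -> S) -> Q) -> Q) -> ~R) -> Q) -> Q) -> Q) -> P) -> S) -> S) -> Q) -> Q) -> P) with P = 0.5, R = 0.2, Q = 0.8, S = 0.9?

(R -> S): 0.2 ≤ 0.9, so result = 1
((R -> S) -> Q): 1 > 0.8, so result = 0.8
(((R -> S) -> Q) -> Q): 0.8 ≤ 0.8, so result = 1
~R: Gödel ¬ of 0.2 = 0 (operand ≠ 0)
((((R -> S) -> Q) -> Q) -> ~R): 1 > 0, so result = 0
(((((R -> S) -> Q) -> Q) -> ~R) -> Q): 0 ≤ 0.8, so result = 1
((((((R -> S) -> Q) -> Q) -> ~R) -> Q) -> Q): 1 > 0.8, so result = 0.8
(((((((R -> S) -> Q) -> Q) -> ~R) -> Q) -> Q) -> Q): 0.8 ≤ 0.8, so result = 1
((((((((R -> S) -> Q) -> Q) -> ~R) -> Q) -> Q) -> Q) -> P): 1 > 0.5, so result = 0.5
(((((((((R -> S) -> Q) -> Q) -> ~R) -> Q) -> Q) -> Q) -> P) -> S): 0.5 ≤ 0.9, so result = 1
((((((((((R -> S) -> Q) -> Q) -> ~R) -> Q) -> Q) -> Q) -> P) -> S) -> S): 1 > 0.9, so result = 0.9
(((((((((((R -> S) -> Q) -> Q) -> ~R) -> Q) -> Q) -> Q) -> P) -> S) -> S) -> Q): 0.9 > 0.8, so result = 0.8
((((((((((((R -> S) -> Q) -> Q) -> ~R) -> Q) -> Q) -> Q) -> P) -> S) -> S) -> Q) -> Q): 0.8 ≤ 0.8, so result = 1
(((((((((((((R -> S) -> Q) -> Q) -> ~R) -> Q) -> Q) -> Q) -> P) -> S) -> S) -> Q) -> Q) -> P): 1 > 0.5, so result = 0.5

0.50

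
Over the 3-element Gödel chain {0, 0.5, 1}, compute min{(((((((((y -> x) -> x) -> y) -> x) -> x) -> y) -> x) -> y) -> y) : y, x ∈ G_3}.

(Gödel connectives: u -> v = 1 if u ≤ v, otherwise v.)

0.50

The minimum is attained at y = 0.5, x = 0:
  (y -> x): 0.5 > 0, so result = 0
  ((y -> x) -> x): 0 ≤ 0, so result = 1
  (((y -> x) -> x) -> y): 1 > 0.5, so result = 0.5
  ((((y -> x) -> x) -> y) -> x): 0.5 > 0, so result = 0
  (((((y -> x) -> x) -> y) -> x) -> x): 0 ≤ 0, so result = 1
  ((((((y -> x) -> x) -> y) -> x) -> x) -> y): 1 > 0.5, so result = 0.5
  (((((((y -> x) -> x) -> y) -> x) -> x) -> y) -> x): 0.5 > 0, so result = 0
  ((((((((y -> x) -> x) -> y) -> x) -> x) -> y) -> x) -> y): 0 ≤ 0.5, so result = 1
  (((((((((y -> x) -> x) -> y) -> x) -> x) -> y) -> x) -> y) -> y): 1 > 0.5, so result = 0.5
Checking all 9 assignments confirms none give a value below 0.50.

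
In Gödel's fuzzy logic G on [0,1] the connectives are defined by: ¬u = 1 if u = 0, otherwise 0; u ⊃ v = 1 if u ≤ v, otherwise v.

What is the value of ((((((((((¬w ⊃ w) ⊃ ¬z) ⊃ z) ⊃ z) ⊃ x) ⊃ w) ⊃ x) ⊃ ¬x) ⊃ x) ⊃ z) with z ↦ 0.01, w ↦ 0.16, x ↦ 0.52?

0.01

¬w: Gödel ¬ of 0.16 = 0 (operand ≠ 0)
(¬w ⊃ w): 0 ≤ 0.16, so result = 1
¬z: Gödel ¬ of 0.01 = 0 (operand ≠ 0)
((¬w ⊃ w) ⊃ ¬z): 1 > 0, so result = 0
(((¬w ⊃ w) ⊃ ¬z) ⊃ z): 0 ≤ 0.01, so result = 1
((((¬w ⊃ w) ⊃ ¬z) ⊃ z) ⊃ z): 1 > 0.01, so result = 0.01
(((((¬w ⊃ w) ⊃ ¬z) ⊃ z) ⊃ z) ⊃ x): 0.01 ≤ 0.52, so result = 1
((((((¬w ⊃ w) ⊃ ¬z) ⊃ z) ⊃ z) ⊃ x) ⊃ w): 1 > 0.16, so result = 0.16
(((((((¬w ⊃ w) ⊃ ¬z) ⊃ z) ⊃ z) ⊃ x) ⊃ w) ⊃ x): 0.16 ≤ 0.52, so result = 1
¬x: Gödel ¬ of 0.52 = 0 (operand ≠ 0)
((((((((¬w ⊃ w) ⊃ ¬z) ⊃ z) ⊃ z) ⊃ x) ⊃ w) ⊃ x) ⊃ ¬x): 1 > 0, so result = 0
(((((((((¬w ⊃ w) ⊃ ¬z) ⊃ z) ⊃ z) ⊃ x) ⊃ w) ⊃ x) ⊃ ¬x) ⊃ x): 0 ≤ 0.52, so result = 1
((((((((((¬w ⊃ w) ⊃ ¬z) ⊃ z) ⊃ z) ⊃ x) ⊃ w) ⊃ x) ⊃ ¬x) ⊃ x) ⊃ z): 1 > 0.01, so result = 0.01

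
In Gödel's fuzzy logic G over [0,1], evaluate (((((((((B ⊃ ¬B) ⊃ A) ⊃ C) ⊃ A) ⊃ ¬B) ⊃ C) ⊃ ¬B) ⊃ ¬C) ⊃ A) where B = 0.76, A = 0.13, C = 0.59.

¬B: Gödel ¬ of 0.76 = 0 (operand ≠ 0)
(B ⊃ ¬B): 0.76 > 0, so result = 0
((B ⊃ ¬B) ⊃ A): 0 ≤ 0.13, so result = 1
(((B ⊃ ¬B) ⊃ A) ⊃ C): 1 > 0.59, so result = 0.59
((((B ⊃ ¬B) ⊃ A) ⊃ C) ⊃ A): 0.59 > 0.13, so result = 0.13
¬B: Gödel ¬ of 0.76 = 0 (operand ≠ 0)
(((((B ⊃ ¬B) ⊃ A) ⊃ C) ⊃ A) ⊃ ¬B): 0.13 > 0, so result = 0
((((((B ⊃ ¬B) ⊃ A) ⊃ C) ⊃ A) ⊃ ¬B) ⊃ C): 0 ≤ 0.59, so result = 1
¬B: Gödel ¬ of 0.76 = 0 (operand ≠ 0)
(((((((B ⊃ ¬B) ⊃ A) ⊃ C) ⊃ A) ⊃ ¬B) ⊃ C) ⊃ ¬B): 1 > 0, so result = 0
¬C: Gödel ¬ of 0.59 = 0 (operand ≠ 0)
((((((((B ⊃ ¬B) ⊃ A) ⊃ C) ⊃ A) ⊃ ¬B) ⊃ C) ⊃ ¬B) ⊃ ¬C): 0 ≤ 0, so result = 1
(((((((((B ⊃ ¬B) ⊃ A) ⊃ C) ⊃ A) ⊃ ¬B) ⊃ C) ⊃ ¬B) ⊃ ¬C) ⊃ A): 1 > 0.13, so result = 0.13

0.13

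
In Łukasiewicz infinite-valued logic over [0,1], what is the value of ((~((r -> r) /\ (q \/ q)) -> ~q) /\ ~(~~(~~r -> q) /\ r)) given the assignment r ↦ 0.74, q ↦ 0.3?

0.44

(r -> r): min(1, 1 − 0.74 + 0.74) = 1
(q \/ q) = max(0.3, 0.3) = 0.3
((r -> r) /\ (q \/ q)) = min(1, 0.3) = 0.3
~((r -> r) /\ (q \/ q)): Łukasiewicz ¬ gives 1 − 0.3 = 0.7
~q: Łukasiewicz ¬ gives 1 − 0.3 = 0.7
(~((r -> r) /\ (q \/ q)) -> ~q): min(1, 1 − 0.7 + 0.7) = 1
~r: Łukasiewicz ¬ gives 1 − 0.74 = 0.26
~~r: Łukasiewicz ¬ gives 1 − 0.26 = 0.74
(~~r -> q): min(1, 1 − 0.74 + 0.3) = 0.56
~(~~r -> q): Łukasiewicz ¬ gives 1 − 0.56 = 0.44
~~(~~r -> q): Łukasiewicz ¬ gives 1 − 0.44 = 0.56
(~~(~~r -> q) /\ r) = min(0.56, 0.74) = 0.56
~(~~(~~r -> q) /\ r): Łukasiewicz ¬ gives 1 − 0.56 = 0.44
((~((r -> r) /\ (q \/ q)) -> ~q) /\ ~(~~(~~r -> q) /\ r)) = min(1, 0.44) = 0.44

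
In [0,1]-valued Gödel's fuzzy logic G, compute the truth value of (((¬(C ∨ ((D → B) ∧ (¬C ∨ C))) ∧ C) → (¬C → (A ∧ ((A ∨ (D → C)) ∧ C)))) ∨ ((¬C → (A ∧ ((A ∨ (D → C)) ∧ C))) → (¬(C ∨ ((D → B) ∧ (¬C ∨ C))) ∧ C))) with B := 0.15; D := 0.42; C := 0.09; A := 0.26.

(D → B): 0.42 > 0.15, so result = 0.15
¬C: Gödel ¬ of 0.09 = 0 (operand ≠ 0)
(¬C ∨ C) = max(0, 0.09) = 0.09
((D → B) ∧ (¬C ∨ C)) = min(0.15, 0.09) = 0.09
(C ∨ ((D → B) ∧ (¬C ∨ C))) = max(0.09, 0.09) = 0.09
¬(C ∨ ((D → B) ∧ (¬C ∨ C))): Gödel ¬ of 0.09 = 0 (operand ≠ 0)
(¬(C ∨ ((D → B) ∧ (¬C ∨ C))) ∧ C) = min(0, 0.09) = 0
¬C: Gödel ¬ of 0.09 = 0 (operand ≠ 0)
(D → C): 0.42 > 0.09, so result = 0.09
(A ∨ (D → C)) = max(0.26, 0.09) = 0.26
((A ∨ (D → C)) ∧ C) = min(0.26, 0.09) = 0.09
(A ∧ ((A ∨ (D → C)) ∧ C)) = min(0.26, 0.09) = 0.09
(¬C → (A ∧ ((A ∨ (D → C)) ∧ C))): 0 ≤ 0.09, so result = 1
((¬(C ∨ ((D → B) ∧ (¬C ∨ C))) ∧ C) → (¬C → (A ∧ ((A ∨ (D → C)) ∧ C)))): 0 ≤ 1, so result = 1
¬C: Gödel ¬ of 0.09 = 0 (operand ≠ 0)
(D → C): 0.42 > 0.09, so result = 0.09
(A ∨ (D → C)) = max(0.26, 0.09) = 0.26
((A ∨ (D → C)) ∧ C) = min(0.26, 0.09) = 0.09
(A ∧ ((A ∨ (D → C)) ∧ C)) = min(0.26, 0.09) = 0.09
(¬C → (A ∧ ((A ∨ (D → C)) ∧ C))): 0 ≤ 0.09, so result = 1
(D → B): 0.42 > 0.15, so result = 0.15
¬C: Gödel ¬ of 0.09 = 0 (operand ≠ 0)
(¬C ∨ C) = max(0, 0.09) = 0.09
((D → B) ∧ (¬C ∨ C)) = min(0.15, 0.09) = 0.09
(C ∨ ((D → B) ∧ (¬C ∨ C))) = max(0.09, 0.09) = 0.09
¬(C ∨ ((D → B) ∧ (¬C ∨ C))): Gödel ¬ of 0.09 = 0 (operand ≠ 0)
(¬(C ∨ ((D → B) ∧ (¬C ∨ C))) ∧ C) = min(0, 0.09) = 0
((¬C → (A ∧ ((A ∨ (D → C)) ∧ C))) → (¬(C ∨ ((D → B) ∧ (¬C ∨ C))) ∧ C)): 1 > 0, so result = 0
(((¬(C ∨ ((D → B) ∧ (¬C ∨ C))) ∧ C) → (¬C → (A ∧ ((A ∨ (D → C)) ∧ C)))) ∨ ((¬C → (A ∧ ((A ∨ (D → C)) ∧ C))) → (¬(C ∨ ((D → B) ∧ (¬C ∨ C))) ∧ C))) = max(1, 0) = 1

1.00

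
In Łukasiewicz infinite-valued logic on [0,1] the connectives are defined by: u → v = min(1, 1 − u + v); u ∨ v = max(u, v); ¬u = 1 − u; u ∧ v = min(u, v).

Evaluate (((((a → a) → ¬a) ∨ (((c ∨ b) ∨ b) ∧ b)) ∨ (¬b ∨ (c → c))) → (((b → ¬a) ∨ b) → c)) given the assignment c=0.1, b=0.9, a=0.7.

(a → a): min(1, 1 − 0.7 + 0.7) = 1
¬a: Łukasiewicz ¬ gives 1 − 0.7 = 0.3
((a → a) → ¬a): min(1, 1 − 1 + 0.3) = 0.3
(c ∨ b) = max(0.1, 0.9) = 0.9
((c ∨ b) ∨ b) = max(0.9, 0.9) = 0.9
(((c ∨ b) ∨ b) ∧ b) = min(0.9, 0.9) = 0.9
(((a → a) → ¬a) ∨ (((c ∨ b) ∨ b) ∧ b)) = max(0.3, 0.9) = 0.9
¬b: Łukasiewicz ¬ gives 1 − 0.9 = 0.1
(c → c): min(1, 1 − 0.1 + 0.1) = 1
(¬b ∨ (c → c)) = max(0.1, 1) = 1
((((a → a) → ¬a) ∨ (((c ∨ b) ∨ b) ∧ b)) ∨ (¬b ∨ (c → c))) = max(0.9, 1) = 1
¬a: Łukasiewicz ¬ gives 1 − 0.7 = 0.3
(b → ¬a): min(1, 1 − 0.9 + 0.3) = 0.4
((b → ¬a) ∨ b) = max(0.4, 0.9) = 0.9
(((b → ¬a) ∨ b) → c): min(1, 1 − 0.9 + 0.1) = 0.2
(((((a → a) → ¬a) ∨ (((c ∨ b) ∨ b) ∧ b)) ∨ (¬b ∨ (c → c))) → (((b → ¬a) ∨ b) → c)): min(1, 1 − 1 + 0.2) = 0.2

0.20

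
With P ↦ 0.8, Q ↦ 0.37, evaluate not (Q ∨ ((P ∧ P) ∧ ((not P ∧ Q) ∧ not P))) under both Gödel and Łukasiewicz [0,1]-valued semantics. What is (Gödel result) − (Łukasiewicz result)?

-0.63

Gödel evaluation:
  (P ∧ P) = min(0.8, 0.8) = 0.8
  not P: Gödel ¬ of 0.8 = 0 (operand ≠ 0)
  (not P ∧ Q) = min(0, 0.37) = 0
  not P: Gödel ¬ of 0.8 = 0 (operand ≠ 0)
  ((not P ∧ Q) ∧ not P) = min(0, 0) = 0
  ((P ∧ P) ∧ ((not P ∧ Q) ∧ not P)) = min(0.8, 0) = 0
  (Q ∨ ((P ∧ P) ∧ ((not P ∧ Q) ∧ not P))) = max(0.37, 0) = 0.37
  not (Q ∨ ((P ∧ P) ∧ ((not P ∧ Q) ∧ not P))): Gödel ¬ of 0.37 = 0 (operand ≠ 0)
  Gödel value = 0
Łukasiewicz evaluation:
  (P ∧ P) = min(0.8, 0.8) = 0.8
  not P: Łukasiewicz ¬ gives 1 − 0.8 = 0.2
  (not P ∧ Q) = min(0.2, 0.37) = 0.2
  not P: Łukasiewicz ¬ gives 1 − 0.8 = 0.2
  ((not P ∧ Q) ∧ not P) = min(0.2, 0.2) = 0.2
  ((P ∧ P) ∧ ((not P ∧ Q) ∧ not P)) = min(0.8, 0.2) = 0.2
  (Q ∨ ((P ∧ P) ∧ ((not P ∧ Q) ∧ not P))) = max(0.37, 0.2) = 0.37
  not (Q ∨ ((P ∧ P) ∧ ((not P ∧ Q) ∧ not P))): Łukasiewicz ¬ gives 1 − 0.37 = 0.63
  Łukasiewicz value = 0.63
Difference: 0 − 0.63 = -0.63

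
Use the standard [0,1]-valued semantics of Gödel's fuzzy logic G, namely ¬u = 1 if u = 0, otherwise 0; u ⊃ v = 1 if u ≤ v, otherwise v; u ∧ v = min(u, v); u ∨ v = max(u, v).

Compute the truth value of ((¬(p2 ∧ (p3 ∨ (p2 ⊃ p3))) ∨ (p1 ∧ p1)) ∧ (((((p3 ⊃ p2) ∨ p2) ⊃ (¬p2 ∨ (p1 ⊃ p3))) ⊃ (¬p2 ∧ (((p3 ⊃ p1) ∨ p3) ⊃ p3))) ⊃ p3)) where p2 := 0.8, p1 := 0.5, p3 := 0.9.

0.50

(p2 ⊃ p3): 0.8 ≤ 0.9, so result = 1
(p3 ∨ (p2 ⊃ p3)) = max(0.9, 1) = 1
(p2 ∧ (p3 ∨ (p2 ⊃ p3))) = min(0.8, 1) = 0.8
¬(p2 ∧ (p3 ∨ (p2 ⊃ p3))): Gödel ¬ of 0.8 = 0 (operand ≠ 0)
(p1 ∧ p1) = min(0.5, 0.5) = 0.5
(¬(p2 ∧ (p3 ∨ (p2 ⊃ p3))) ∨ (p1 ∧ p1)) = max(0, 0.5) = 0.5
(p3 ⊃ p2): 0.9 > 0.8, so result = 0.8
((p3 ⊃ p2) ∨ p2) = max(0.8, 0.8) = 0.8
¬p2: Gödel ¬ of 0.8 = 0 (operand ≠ 0)
(p1 ⊃ p3): 0.5 ≤ 0.9, so result = 1
(¬p2 ∨ (p1 ⊃ p3)) = max(0, 1) = 1
(((p3 ⊃ p2) ∨ p2) ⊃ (¬p2 ∨ (p1 ⊃ p3))): 0.8 ≤ 1, so result = 1
¬p2: Gödel ¬ of 0.8 = 0 (operand ≠ 0)
(p3 ⊃ p1): 0.9 > 0.5, so result = 0.5
((p3 ⊃ p1) ∨ p3) = max(0.5, 0.9) = 0.9
(((p3 ⊃ p1) ∨ p3) ⊃ p3): 0.9 ≤ 0.9, so result = 1
(¬p2 ∧ (((p3 ⊃ p1) ∨ p3) ⊃ p3)) = min(0, 1) = 0
((((p3 ⊃ p2) ∨ p2) ⊃ (¬p2 ∨ (p1 ⊃ p3))) ⊃ (¬p2 ∧ (((p3 ⊃ p1) ∨ p3) ⊃ p3))): 1 > 0, so result = 0
(((((p3 ⊃ p2) ∨ p2) ⊃ (¬p2 ∨ (p1 ⊃ p3))) ⊃ (¬p2 ∧ (((p3 ⊃ p1) ∨ p3) ⊃ p3))) ⊃ p3): 0 ≤ 0.9, so result = 1
((¬(p2 ∧ (p3 ∨ (p2 ⊃ p3))) ∨ (p1 ∧ p1)) ∧ (((((p3 ⊃ p2) ∨ p2) ⊃ (¬p2 ∨ (p1 ⊃ p3))) ⊃ (¬p2 ∧ (((p3 ⊃ p1) ∨ p3) ⊃ p3))) ⊃ p3)) = min(0.5, 1) = 0.5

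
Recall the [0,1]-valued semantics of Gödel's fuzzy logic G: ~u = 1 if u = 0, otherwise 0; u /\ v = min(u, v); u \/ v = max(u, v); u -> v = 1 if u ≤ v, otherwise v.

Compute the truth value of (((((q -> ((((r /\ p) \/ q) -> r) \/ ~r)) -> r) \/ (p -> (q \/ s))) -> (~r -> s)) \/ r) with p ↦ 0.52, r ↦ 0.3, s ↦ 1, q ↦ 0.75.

(r /\ p) = min(0.3, 0.52) = 0.3
((r /\ p) \/ q) = max(0.3, 0.75) = 0.75
(((r /\ p) \/ q) -> r): 0.75 > 0.3, so result = 0.3
~r: Gödel ¬ of 0.3 = 0 (operand ≠ 0)
((((r /\ p) \/ q) -> r) \/ ~r) = max(0.3, 0) = 0.3
(q -> ((((r /\ p) \/ q) -> r) \/ ~r)): 0.75 > 0.3, so result = 0.3
((q -> ((((r /\ p) \/ q) -> r) \/ ~r)) -> r): 0.3 ≤ 0.3, so result = 1
(q \/ s) = max(0.75, 1) = 1
(p -> (q \/ s)): 0.52 ≤ 1, so result = 1
(((q -> ((((r /\ p) \/ q) -> r) \/ ~r)) -> r) \/ (p -> (q \/ s))) = max(1, 1) = 1
~r: Gödel ¬ of 0.3 = 0 (operand ≠ 0)
(~r -> s): 0 ≤ 1, so result = 1
((((q -> ((((r /\ p) \/ q) -> r) \/ ~r)) -> r) \/ (p -> (q \/ s))) -> (~r -> s)): 1 ≤ 1, so result = 1
(((((q -> ((((r /\ p) \/ q) -> r) \/ ~r)) -> r) \/ (p -> (q \/ s))) -> (~r -> s)) \/ r) = max(1, 0.3) = 1

1.00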